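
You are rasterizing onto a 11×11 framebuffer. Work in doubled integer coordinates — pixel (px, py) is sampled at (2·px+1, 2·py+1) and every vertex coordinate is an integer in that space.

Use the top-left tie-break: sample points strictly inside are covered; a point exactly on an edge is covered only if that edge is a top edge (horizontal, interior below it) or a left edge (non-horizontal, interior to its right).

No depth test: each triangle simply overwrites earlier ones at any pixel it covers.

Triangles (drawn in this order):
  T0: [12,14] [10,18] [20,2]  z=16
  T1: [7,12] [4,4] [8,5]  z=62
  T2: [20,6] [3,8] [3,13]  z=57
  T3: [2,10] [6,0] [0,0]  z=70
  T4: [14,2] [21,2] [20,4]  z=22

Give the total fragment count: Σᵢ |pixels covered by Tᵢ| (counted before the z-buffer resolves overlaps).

T0:
  2·area = 8  (B↔C swapped to make it positive)
  edge (12, 14)→(20, 2): d=(8,-12) top-left  bias=+0
  edge (20, 2)→(10, 18): d=(-10,16) right/bottom  bias=-1
  edge (10, 18)→(12, 14): d=(2,-4) top-left  bias=+0
    (6,6)@(13, 13): e=[4,2,2] → #
    (7,6)@(15, 13): e=[28,-30,10] → ·
    (6,7)@(13, 15): e=[20,-18,6] → ·
  covered (1 px):
    · · · · · · · · · · ·
    · · · · · · · · · · ·
    · · · · · · · · · · ·
    · · · · · · · · · · ·
    · · · · · · · · · · ·
    · · · · · · · · · · ·
    · · · · · · # · · · ·
    · · · · · · · · · · ·
    · · · · · · · · · · ·
    · · · · · · · · · · ·
    · · · · · · · · · · ·
T1:
  2·area = 29
  edge (7, 12)→(4, 4): d=(-3,-8) top-left  bias=+0
  edge (4, 4)→(8, 5): d=(4,1) right/bottom  bias=-1
  edge (8, 5)→(7, 12): d=(-1,7) right/bottom  bias=-1
    (2,2)@(5, 5): e=[5,3,21] → #
    (3,2)@(7, 5): e=[21,1,7] → #
    (4,2)@(9, 5): e=[37,-1,-7] → ·
    (2,3)@(5, 7): e=[-1,11,19] → ·
    (3,3)@(7, 7): e=[15,9,5] → #
    (4,3)@(9, 7): e=[31,7,-9] → ·
    (3,4)@(7, 9): e=[9,17,3] → #
    (4,4)@(9, 9): e=[25,15,-11] → ·
    (3,5)@(7, 11): e=[3,25,1] → #
    (4,5)@(9, 11): e=[19,23,-13] → ·
    (3,6)@(7, 13): e=[-3,33,-1] → ·
  covered (5 px):
    · · · · · · · · · · ·
    · · · · · · · · · · ·
    · · # # · · · · · · ·
    · · · # · · · · · · ·
    · · · # · · · · · · ·
    · · · # · · · · · · ·
    · · · · · · · · · · ·
    · · · · · · · · · · ·
    · · · · · · · · · · ·
    · · · · · · · · · · ·
    · · · · · · · · · · ·
T2:
  2·area = 85  (B↔C swapped to make it positive)
  edge (20, 6)→(3, 13): d=(-17,7) right/bottom  bias=-1
  edge (3, 13)→(3, 8): d=(0,-5) top-left  bias=+0
  edge (3, 8)→(20, 6): d=(17,-2) top-left  bias=+0
    (1,0)@(3, 1): e=[204,0,-119] → ·  [on edge]
    (1,1)@(3, 3): e=[170,0,-85] → ·  [on edge]
    (1,2)@(3, 5): e=[136,0,-51] → ·  [on edge]
    (1,3)@(3, 7): e=[102,0,-17] → ·  [on edge]
    (6,3)@(13, 7): e=[32,50,3] → #
    (7,3)@(15, 7): e=[18,60,7] → #
    (8,3)@(17, 7): e=[4,70,11] → #
    (9,3)@(19, 7): e=[-10,80,15] → ·
    (1,4)@(3, 9): e=[68,0,17] → #  [on edge]
    (2,4)@(5, 9): e=[54,10,21] → #
    (3,4)@(7, 9): e=[40,20,25] → #
    (4,4)@(9, 9): e=[26,30,29] → #
    (1,5)@(3, 11): e=[34,0,51] → #  [on edge]
    (1,6)@(3, 13): e=[0,0,85] → ·  [on edge]
    (1,7)@(3, 15): e=[-34,0,119] → ·  [on edge]
    (1,8)@(3, 17): e=[-68,0,153] → ·  [on edge]
    (1,9)@(3, 19): e=[-102,0,187] → ·  [on edge]
    (1,10)@(3, 21): e=[-136,0,221] → ·  [on edge]
  covered (11 px):
    · · · · · · · · · · ·
    · · · · · · · · · · ·
    · · · · · · · · · · ·
    · · · · · · # # # · ·
    · # # # # # · · · · ·
    · # # # · · · · · · ·
    · · · · · · · · · · ·
    · · · · · · · · · · ·
    · · · · · · · · · · ·
    · · · · · · · · · · ·
    · · · · · · · · · · ·
T3:
  2·area = 60  (B↔C swapped to make it positive)
  edge (2, 10)→(0, 0): d=(-2,-10) top-left  bias=+0
  edge (0, 0)→(6, 0): d=(6,0) top-left  bias=+0
  edge (6, 0)→(2, 10): d=(-4,10) right/bottom  bias=-1
    (0,0)@(1, 1): e=[8,6,46] → #
    (1,0)@(3, 1): e=[28,6,26] → #
    (2,0)@(5, 1): e=[48,6,6] → #
    (3,0)@(7, 1): e=[68,6,-14] → ·
    (0,1)@(1, 3): e=[4,18,38] → #
    (2,1)@(5, 3): e=[44,18,-2] → ·
    (0,2)@(1, 5): e=[0,30,30] → #  [on edge]
    (2,2)@(5, 5): e=[40,30,-10] → ·
    (0,3)@(1, 7): e=[-4,42,22] → ·
    (1,3)@(3, 7): e=[16,42,2] → #
    (2,3)@(5, 7): e=[36,42,-18] → ·
    (1,4)@(3, 9): e=[12,54,-6] → ·
    (1,7)@(3, 15): e=[0,90,-30] → ·  [on edge]
  covered (8 px):
    # # # · · · · · · · ·
    # # · · · · · · · · ·
    # # · · · · · · · · ·
    · # · · · · · · · · ·
    · · · · · · · · · · ·
    · · · · · · · · · · ·
    · · · · · · · · · · ·
    · · · · · · · · · · ·
    · · · · · · · · · · ·
    · · · · · · · · · · ·
    · · · · · · · · · · ·
T4:
  2·area = 14
  edge (14, 2)→(21, 2): d=(7,0) top-left  bias=+0
  edge (21, 2)→(20, 4): d=(-1,2) right/bottom  bias=-1
  edge (20, 4)→(14, 2): d=(-6,-2) top-left  bias=+0
    (5,0)@(11, 1): e=[-7,21,0] → ·  [on edge]
    (8,1)@(17, 3): e=[7,7,0] → #  [on edge]
    (9,1)@(19, 3): e=[7,3,4] → #
    (10,1)@(21, 3): e=[7,-1,8] → ·
    (8,2)@(17, 5): e=[21,5,-12] → ·
    (9,2)@(19, 5): e=[21,1,-8] → ·
  covered (2 px):
    · · · · · · · · · · ·
    · · · · · · · · # # ·
    · · · · · · · · · · ·
    · · · · · · · · · · ·
    · · · · · · · · · · ·
    · · · · · · · · · · ·
    · · · · · · · · · · ·
    · · · · · · · · · · ·
    · · · · · · · · · · ·
    · · · · · · · · · · ·
    · · · · · · · · · · ·

Final: 27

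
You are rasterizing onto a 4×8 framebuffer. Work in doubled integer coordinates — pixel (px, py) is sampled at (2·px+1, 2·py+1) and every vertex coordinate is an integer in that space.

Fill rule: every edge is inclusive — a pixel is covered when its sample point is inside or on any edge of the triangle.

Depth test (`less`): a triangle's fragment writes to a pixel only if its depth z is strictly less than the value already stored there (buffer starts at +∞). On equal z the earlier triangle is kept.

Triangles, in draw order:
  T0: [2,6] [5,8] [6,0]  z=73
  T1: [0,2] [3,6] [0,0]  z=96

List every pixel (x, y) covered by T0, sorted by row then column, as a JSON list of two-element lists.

T0:
  2·area = 26  (B↔C swapped to make it positive)
  edge (2, 6)→(6, 0): d=(4,-6) inclusive
  edge (6, 0)→(5, 8): d=(-1,8) inclusive
  edge (5, 8)→(2, 6): d=(-3,-2) inclusive
    (2,1)@(5, 3): e=[6,5,15] → #
    (3,1)@(7, 3): e=[18,-11,19] → ·
    (1,2)@(3, 5): e=[2,19,5] → #
    (3,2)@(7, 5): e=[26,-13,13] → ·
    (1,3)@(3, 7): e=[10,17,-1] → ·
    (2,3)@(5, 7): e=[22,1,3] → #
    (3,3)@(7, 7): e=[34,-15,7] → ·
    (2,4)@(5, 9): e=[30,-1,-3] → ·
  covered (4 px):
    · · · ·
    · · # ·
    · # # ·
    · · # ·
    · · · ·
    · · · ·
    · · · ·
    · · · ·
T1:
  2·area = 6  (B↔C swapped to make it positive)
  edge (0, 2)→(0, 0): d=(0,-2) inclusive
  edge (0, 0)→(3, 6): d=(3,6) inclusive
  edge (3, 6)→(0, 2): d=(-3,-4) inclusive
    (0,1)@(1, 3): e=[2,3,1] → #
    (1,1)@(3, 3): e=[6,-9,9] → ·
    (0,2)@(1, 5): e=[2,9,-5] → ·
  covered (1 px):
    · · · ·
    # · · ·
    · · · ·
    · · · ·
    · · · ·
    · · · ·
    · · · ·
    · · · ·

Result: [[2,1],[1,2],[2,2],[2,3]]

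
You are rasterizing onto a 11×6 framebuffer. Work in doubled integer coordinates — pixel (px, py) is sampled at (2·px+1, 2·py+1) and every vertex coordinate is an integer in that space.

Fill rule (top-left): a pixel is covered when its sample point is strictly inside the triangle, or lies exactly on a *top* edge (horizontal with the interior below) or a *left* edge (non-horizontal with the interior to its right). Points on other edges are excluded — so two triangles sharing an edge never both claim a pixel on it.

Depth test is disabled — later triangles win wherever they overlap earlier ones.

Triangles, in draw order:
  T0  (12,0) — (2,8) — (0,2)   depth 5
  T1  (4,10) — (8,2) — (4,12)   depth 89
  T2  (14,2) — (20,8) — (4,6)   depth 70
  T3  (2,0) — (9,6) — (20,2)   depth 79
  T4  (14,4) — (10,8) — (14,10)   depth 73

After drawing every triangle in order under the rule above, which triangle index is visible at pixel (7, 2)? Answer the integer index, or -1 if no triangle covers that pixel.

T0:
  2·area = 76
  edge (12, 0)→(2, 8): d=(-10,8) right/bottom  bias=-1
  edge (2, 8)→(0, 2): d=(-2,-6) top-left  bias=+0
  edge (0, 2)→(12, 0): d=(12,-2) top-left  bias=+0
    (3,0)@(7, 1): e=[30,44,2] → #
    (4,0)@(9, 1): e=[14,56,6] → #
    (5,0)@(11, 1): e=[-2,68,10] → ·
    (0,1)@(1, 3): e=[58,4,14] → #
    (1,1)@(3, 3): e=[42,16,18] → #
    (2,1)@(5, 3): e=[26,28,22] → #
    (4,1)@(9, 3): e=[-6,52,30] → ·
    (0,2)@(1, 5): e=[38,0,38] → #  [on edge]
    (3,2)@(7, 5): e=[-10,36,50] → ·
    (0,3)@(1, 7): e=[18,-4,62] → ·
    (1,3)@(3, 7): e=[2,8,66] → #
    (2,3)@(5, 7): e=[-14,20,70] → ·
    (1,5)@(3, 11): e=[-38,0,114] → ·  [on edge]
  covered (10 px):
    · · · # # · · · · · ·
    # # # # · · · · · · ·
    # # # · · · · · · · ·
    · # · · · · · · · · ·
    · · · · · · · · · · ·
    · · · · · · · · · · ·
T1:
  2·area = 8
  edge (4, 10)→(8, 2): d=(4,-8) top-left  bias=+0
  edge (8, 2)→(4, 12): d=(-4,10) right/bottom  bias=-1
  edge (4, 12)→(4, 10): d=(0,-2) top-left  bias=+0
    (2,4)@(5, 9): e=[4,2,2] → #
    (3,4)@(7, 9): e=[20,-18,6] → ·
    (2,5)@(5, 11): e=[12,-6,2] → ·
  covered (1 px):
    · · · · · · · · · · ·
    · · · · · · · · · · ·
    · · · · · · · · · · ·
    · · · · · · · · · · ·
    · · # · · · · · · · ·
    · · · · · · · · · · ·
T2:
  2·area = 84
  edge (14, 2)→(20, 8): d=(6,6) right/bottom  bias=-1
  edge (20, 8)→(4, 6): d=(-16,-2) top-left  bias=+0
  edge (4, 6)→(14, 2): d=(10,-4) top-left  bias=+0
    (6,0)@(13, 1): e=[0,98,-14] → ·  [on edge]
    (6,1)@(13, 3): e=[12,66,6] → #
    (7,1)@(15, 3): e=[0,70,14] → ·  [on edge]
    (3,2)@(7, 5): e=[60,22,2] → #
    (4,2)@(9, 5): e=[48,26,10] → #
    (5,2)@(11, 5): e=[36,30,18] → #
    (7,2)@(15, 5): e=[12,38,34] → #
    (8,2)@(17, 5): e=[0,42,42] → ·  [on edge]
    (3,3)@(7, 7): e=[72,-10,22] → ·
    (4,3)@(9, 7): e=[60,-6,30] → ·
    (5,3)@(11, 7): e=[48,-2,38] → ·
    (6,3)@(13, 7): e=[36,2,46] → #
    (9,3)@(19, 7): e=[0,14,70] → ·  [on edge]
    (10,4)@(21, 9): e=[0,-14,98] → ·  [on edge]
  covered (9 px):
    · · · · · · · · · · ·
    · · · · · · # · · · ·
    · · · # # # # # · · ·
    · · · · · · # # # · ·
    · · · · · · · · · · ·
    · · · · · · · · · · ·
T3:
  2·area = 94  (B↔C swapped to make it positive)
  edge (2, 0)→(20, 2): d=(18,2) right/bottom  bias=-1
  edge (20, 2)→(9, 6): d=(-11,4) right/bottom  bias=-1
  edge (9, 6)→(2, 0): d=(-7,-6) top-left  bias=+0
    (2,0)@(5, 1): e=[12,71,11] → #
    (3,0)@(7, 1): e=[8,63,23] → #
    (4,0)@(9, 1): e=[4,55,35] → #
    (5,0)@(11, 1): e=[0,47,47] → ·  [on edge]
    (2,1)@(5, 3): e=[48,49,-3] → ·
    (3,1)@(7, 3): e=[44,41,9] → #
    (5,1)@(11, 3): e=[36,25,33] → #
    (6,1)@(13, 3): e=[32,17,45] → #
    (7,1)@(15, 3): e=[28,9,57] → #
    (8,1)@(17, 3): e=[24,1,69] → #
    (9,1)@(19, 3): e=[20,-7,81] → ·
    (3,2)@(7, 5): e=[80,19,-5] → ·
  covered (11 px):
    · · # # # · · · · · ·
    · · · # # # # # # · ·
    · · · · # # · · · · ·
    · · · · · · · · · · ·
    · · · · · · · · · · ·
    · · · · · · · · · · ·
T4:
  2·area = 24  (B↔C swapped to make it positive)
  edge (14, 4)→(14, 10): d=(0,6) right/bottom  bias=-1
  edge (14, 10)→(10, 8): d=(-4,-2) top-left  bias=+0
  edge (10, 8)→(14, 4): d=(4,-4) top-left  bias=+0
    (8,0)@(17, 1): e=[-18,42,0] → ·  [on edge]
    (7,1)@(15, 3): e=[-6,30,0] → ·  [on edge]
    (6,2)@(13, 5): e=[6,18,0] → #  [on edge]
    (7,2)@(15, 5): e=[-6,22,8] → ·
    (5,3)@(11, 7): e=[18,6,0] → #  [on edge]
    (7,3)@(15, 7): e=[-6,14,16] → ·
    (4,4)@(9, 9): e=[30,-6,0] → ·  [on edge]
    (5,4)@(11, 9): e=[18,-2,8] → ·
    (6,4)@(13, 9): e=[6,2,16] → #
    (7,4)@(15, 9): e=[-6,6,24] → ·
    (3,5)@(7, 11): e=[42,-18,0] → ·  [on edge]
    (6,5)@(13, 11): e=[6,-6,24] → ·
  covered (4 px):
    · · · · · · · · · · ·
    · · · · · · · · · · ·
    · · · · · · # · · · ·
    · · · · · # # · · · ·
    · · · · · · # · · · ·
    · · · · · · · · · · ·

Z-buffer (winner per pixel, '.' = empty):
  . . 3 3 3 . . . . . .
  0 0 0 3 3 3 3 3 3 . .
  0 0 0 2 3 3 4 2 . . .
  . 0 . . . 4 4 2 2 . .
  . . 1 . . . 4 . . . .
  . . . . . . . . . . .

Final: 2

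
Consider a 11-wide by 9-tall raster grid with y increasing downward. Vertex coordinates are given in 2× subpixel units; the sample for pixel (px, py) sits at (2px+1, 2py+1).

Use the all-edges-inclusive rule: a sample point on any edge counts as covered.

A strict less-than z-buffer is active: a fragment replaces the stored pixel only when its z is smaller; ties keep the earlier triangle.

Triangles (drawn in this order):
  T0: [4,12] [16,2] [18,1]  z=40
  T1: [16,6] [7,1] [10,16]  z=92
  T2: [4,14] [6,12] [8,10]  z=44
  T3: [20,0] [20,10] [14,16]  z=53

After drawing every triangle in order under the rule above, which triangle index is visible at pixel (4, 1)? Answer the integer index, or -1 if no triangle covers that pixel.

T0:
  2·area = 8
  edge (4, 12)→(16, 2): d=(12,-10) inclusive
  edge (16, 2)→(18, 1): d=(2,-1) inclusive
  edge (18, 1)→(4, 12): d=(-14,11) inclusive
    (7,1)@(15, 3): e=[2,1,5] → #
    (8,1)@(17, 3): e=[22,3,-17] → ·
    (7,2)@(15, 5): e=[26,5,-23] → ·
  covered (1 px):
    · · · · · · · · · · ·
    · · · · · · · # · · ·
    · · · · · · · · · · ·
    · · · · · · · · · · ·
    · · · · · · · · · · ·
    · · · · · · · · · · ·
    · · · · · · · · · · ·
    · · · · · · · · · · ·
    · · · · · · · · · · ·
T1:
  2·area = 120  (B↔C swapped to make it positive)
  edge (16, 6)→(10, 16): d=(-6,10) inclusive
  edge (10, 16)→(7, 1): d=(-3,-15) inclusive
  edge (7, 1)→(16, 6): d=(9,5) inclusive
    (3,0)@(7, 1): e=[120,0,0] → #  [on edge]
    (4,0)@(9, 1): e=[100,30,-10] → ·
    (9,0)@(19, 1): e=[0,180,-60] → ·  [on edge]
    (3,1)@(7, 3): e=[108,-6,18] → ·
    (4,1)@(9, 3): e=[88,24,8] → #
    (5,1)@(11, 3): e=[68,54,-2] → ·
    (4,2)@(9, 5): e=[76,18,26] → #
    (5,2)@(11, 5): e=[56,48,16] → #
    (6,2)@(13, 5): e=[36,78,6] → #
    (7,2)@(15, 5): e=[16,108,-4] → ·
    (4,3)@(9, 7): e=[64,12,44] → #
    (7,3)@(15, 7): e=[4,102,14] → #
    (4,5)@(9, 11): e=[40,0,80] → #  [on edge]
    (6,5)@(13, 11): e=[0,60,60] → #  [on edge]
  covered (16 px):
    · · · # · · · · · · ·
    · · · · # · · · · · ·
    · · · · # # # · · · ·
    · · · · # # # # · · ·
    · · · · # # # · · · ·
    · · · · # # # · · · ·
    · · · · · # · · · · ·
    · · · · · · · · · · ·
    · · · · · · · · · · ·
T2:
  degenerate (2·area = 0) — covers nothing
T3:
  2·area = 60
  edge (20, 0)→(20, 10): d=(0,10) inclusive
  edge (20, 10)→(14, 16): d=(-6,6) inclusive
  edge (14, 16)→(20, 0): d=(6,-16) inclusive
    (9,1)@(19, 3): e=[10,48,2] → #
    (10,1)@(21, 3): e=[-10,36,34] → ·
    (9,2)@(19, 5): e=[10,36,14] → #
    (10,2)@(21, 5): e=[-10,24,46] → ·
    (9,3)@(19, 7): e=[10,24,26] → #
    (10,3)@(21, 7): e=[-10,12,58] → ·
    (8,4)@(17, 9): e=[30,24,6] → #
    (10,4)@(21, 9): e=[-10,0,70] → ·  [on edge]
    (8,5)@(17, 11): e=[30,12,18] → #
    (9,5)@(19, 11): e=[10,0,50] → #  [on edge]
    (10,5)@(21, 11): e=[-10,-12,82] → ·
    (8,6)@(17, 13): e=[30,0,30] → #  [on edge]
    (7,7)@(15, 15): e=[50,0,10] → #  [on edge]
    (6,8)@(13, 17): e=[70,0,-10] → ·  [on edge]
  covered (9 px):
    · · · · · · · · · · ·
    · · · · · · · · · # ·
    · · · · · · · · · # ·
    · · · · · · · · · # ·
    · · · · · · · · # # ·
    · · · · · · · · # # ·
    · · · · · · · · # · ·
    · · · · · · · # · · ·
    · · · · · · · · · · ·

Z-buffer (winner per pixel, '.' = empty):
  . . . 1 . . . . . . .
  . . . . 1 . . 0 . 3 .
  . . . . 1 1 1 . . 3 .
  . . . . 1 1 1 1 . 3 .
  . . . . 1 1 1 . 3 3 .
  . . . . 1 1 1 . 3 3 .
  . . . . . 1 . . 3 . .
  . . . . . . . 3 . . .
  . . . . . . . . . . .

Answer: 1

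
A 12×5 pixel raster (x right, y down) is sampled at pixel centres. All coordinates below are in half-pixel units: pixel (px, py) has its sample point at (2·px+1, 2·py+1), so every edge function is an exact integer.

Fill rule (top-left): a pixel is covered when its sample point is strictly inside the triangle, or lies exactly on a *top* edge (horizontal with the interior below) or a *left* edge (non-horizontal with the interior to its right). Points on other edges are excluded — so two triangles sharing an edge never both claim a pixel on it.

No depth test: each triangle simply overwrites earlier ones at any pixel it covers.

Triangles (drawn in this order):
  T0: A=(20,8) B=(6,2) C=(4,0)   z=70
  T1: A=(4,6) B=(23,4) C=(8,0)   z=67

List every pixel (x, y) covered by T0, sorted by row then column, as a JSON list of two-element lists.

T0:
  2·area = 16
  edge (20, 8)→(6, 2): d=(-14,-6) top-left  bias=+0
  edge (6, 2)→(4, 0): d=(-2,-2) top-left  bias=+0
  edge (4, 0)→(20, 8): d=(16,8) right/bottom  bias=-1
    (2,0)@(5, 1): e=[8,0,8] → X  [on edge]
    (3,0)@(7, 1): e=[20,4,-8] → .
    (2,1)@(5, 3): e=[-20,-4,40] → .
    (3,1)@(7, 3): e=[-8,0,24] → .  [on edge]
    (4,1)@(9, 3): e=[4,4,8] → X
    (5,1)@(11, 3): e=[16,8,-8] → .
    (4,2)@(9, 5): e=[-24,0,40] → .  [on edge]
    (6,2)@(13, 5): e=[0,8,8] → X  [on edge]
    (7,2)@(15, 5): e=[12,12,-8] → .
    (5,3)@(11, 7): e=[-40,0,56] → .  [on edge]
    (6,3)@(13, 7): e=[-28,4,40] → .
    (6,4)@(13, 9): e=[-56,0,72] → .  [on edge]
  covered (3 px):
    . . X . . . . . . . . .
    . . . . X . . . . . . .
    . . . . . . X . . . . .
    . . . . . . . . . . . .
    . . . . . . . . . . . .
T1:
  2·area = 106  (B↔C swapped to make it positive)
  edge (4, 6)→(8, 0): d=(4,-6) top-left  bias=+0
  edge (8, 0)→(23, 4): d=(15,4) right/bottom  bias=-1
  edge (23, 4)→(4, 6): d=(-19,2) right/bottom  bias=-1
    (4,0)@(9, 1): e=[10,11,85] → X
    (5,0)@(11, 1): e=[22,3,81] → X
    (6,0)@(13, 1): e=[34,-5,77] → .
    (3,1)@(7, 3): e=[6,49,51] → X
    (6,1)@(13, 3): e=[42,25,39] → X
    (7,1)@(15, 3): e=[54,17,35] → X
    (8,1)@(17, 3): e=[66,9,31] → X
    (9,1)@(19, 3): e=[78,1,27] → X
    (10,1)@(21, 3): e=[90,-7,23] → .
    (2,2)@(5, 5): e=[2,87,17] → X
    (7,2)@(15, 5): e=[62,47,-3] → .
    (8,2)@(17, 5): e=[74,39,-7] → .
  covered (14 px):
    . . . . X X . . . . . .
    . . . X X X X X X X . .
    . . X X X X X . . . . .
    . . . . . . . . . . . .
    . . . . . . . . . . . .

Final: [[2,0],[4,1],[6,2]]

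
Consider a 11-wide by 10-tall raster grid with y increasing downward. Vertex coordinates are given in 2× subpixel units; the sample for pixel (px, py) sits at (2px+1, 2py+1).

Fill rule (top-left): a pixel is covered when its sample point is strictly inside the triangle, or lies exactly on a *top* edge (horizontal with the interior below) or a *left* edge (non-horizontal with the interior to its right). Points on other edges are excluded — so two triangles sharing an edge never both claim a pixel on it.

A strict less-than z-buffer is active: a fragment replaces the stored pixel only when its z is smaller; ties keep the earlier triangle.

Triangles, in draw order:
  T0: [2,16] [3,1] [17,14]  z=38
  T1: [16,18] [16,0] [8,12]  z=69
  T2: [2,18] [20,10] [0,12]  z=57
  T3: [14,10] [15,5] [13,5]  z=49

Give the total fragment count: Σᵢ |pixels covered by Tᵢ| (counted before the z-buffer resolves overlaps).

T0:
  2·area = 223
  edge (2, 16)→(3, 1): d=(1,-15) top-left  bias=+0
  edge (3, 1)→(17, 14): d=(14,13) right/bottom  bias=-1
  edge (17, 14)→(2, 16): d=(-15,2) right/bottom  bias=-1
    (1,0)@(3, 1): e=[0,0,223] → ·  [on edge]
    (1,1)@(3, 3): e=[2,28,193] → #
    (2,1)@(5, 3): e=[32,2,189] → #
    (3,1)@(7, 3): e=[62,-24,185] → ·
    (1,2)@(3, 5): e=[4,56,163] → #
    (3,2)@(7, 5): e=[64,4,155] → #
    (4,2)@(9, 5): e=[94,-22,151] → ·
    (1,3)@(3, 7): e=[6,84,133] → #
    (4,3)@(9, 7): e=[96,6,121] → #
    (5,3)@(11, 7): e=[126,-20,117] → ·
    (1,4)@(3, 9): e=[8,112,103] → #
    (5,4)@(11, 9): e=[128,8,87] → #
  covered (31 px):
    · · · · · · · · · · ·
    · # # · · · · · · · ·
    · # # # · · · · · · ·
    · # # # # · · · · · ·
    · # # # # # · · · · ·
    · # # # # # # · · · ·
    · # # # # # # # · · ·
    · # # # # · · · · · ·
    · · · · · · · · · · ·
    · · · · · · · · · · ·
T1:
  2·area = 144  (B↔C swapped to make it positive)
  edge (16, 18)→(8, 12): d=(-8,-6) top-left  bias=+0
  edge (8, 12)→(16, 0): d=(8,-12) top-left  bias=+0
  edge (16, 0)→(16, 18): d=(0,18) right/bottom  bias=-1
    (7,1)@(15, 3): e=[114,12,18] → #
    (8,1)@(17, 3): e=[126,36,-18] → ·
    (6,2)@(13, 5): e=[86,4,54] → #
    (8,2)@(17, 5): e=[110,52,-18] → ·
    (6,3)@(13, 7): e=[70,20,54] → #
    (8,3)@(17, 7): e=[94,68,-18] → ·
    (5,4)@(11, 9): e=[42,12,90] → #
    (8,4)@(17, 9): e=[78,84,-18] → ·
    (4,5)@(9, 11): e=[14,4,126] → #
    (8,5)@(17, 11): e=[62,100,-18] → ·
    (4,6)@(9, 13): e=[-2,20,126] → ·
    (5,6)@(11, 13): e=[10,44,90] → #
  covered (18 px):
    · · · · · · · · · · ·
    · · · · · · · # · · ·
    · · · · · · # # · · ·
    · · · · · · # # · · ·
    · · · · · # # # · · ·
    · · · · # # # # · · ·
    · · · · · # # # · · ·
    · · · · · · # # · · ·
    · · · · · · · # · · ·
    · · · · · · · · · · ·
T2:
  2·area = 124  (B↔C swapped to make it positive)
  edge (2, 18)→(0, 12): d=(-2,-6) top-left  bias=+0
  edge (0, 12)→(20, 10): d=(20,-2) top-left  bias=+0
  edge (20, 10)→(2, 18): d=(-18,8) right/bottom  bias=-1
    (5,5)@(11, 11): e=[68,2,54] → #
    (6,5)@(13, 11): e=[80,6,38] → #
    (7,5)@(15, 11): e=[92,10,22] → #
    (8,5)@(17, 11): e=[104,14,6] → #
    (9,5)@(19, 11): e=[116,18,-10] → ·
    (0,6)@(1, 13): e=[4,22,98] → #
    (1,6)@(3, 13): e=[16,26,82] → #
    (2,6)@(5, 13): e=[28,30,66] → #
    (3,6)@(7, 13): e=[40,34,50] → #
    (4,6)@(9, 13): e=[52,38,34] → #
    (7,6)@(15, 13): e=[88,50,-14] → ·
    (8,6)@(17, 13): e=[100,54,-30] → ·
    (0,7)@(1, 15): e=[0,62,62] → #  [on edge]
  covered (16 px):
    · · · · · · · · · · ·
    · · · · · · · · · · ·
    · · · · · · · · · · ·
    · · · · · · · · · · ·
    · · · · · · · · · · ·
    · · · · · # # # # · ·
    # # # # # # # · · · ·
    # # # # · · · · · · ·
    · # · · · · · · · · ·
    · · · · · · · · · · ·
T3:
  2·area = 10  (B↔C swapped to make it positive)
  edge (14, 10)→(13, 5): d=(-1,-5) top-left  bias=+0
  edge (13, 5)→(15, 5): d=(2,0) top-left  bias=+0
  edge (15, 5)→(14, 10): d=(-1,5) right/bottom  bias=-1
    (0,2)@(1, 5): e=[-60,0,70] → ·  [on edge]
    (1,2)@(3, 5): e=[-50,0,60] → ·  [on edge]
    (2,2)@(5, 5): e=[-40,0,50] → ·  [on edge]
    (3,2)@(7, 5): e=[-30,0,40] → ·  [on edge]
    (4,2)@(9, 5): e=[-20,0,30] → ·  [on edge]
    (5,2)@(11, 5): e=[-10,0,20] → ·  [on edge]
    (6,2)@(13, 5): e=[0,0,10] → #  [on edge]
    (7,2)@(15, 5): e=[10,0,0] → ·  [on edge]
    (8,2)@(17, 5): e=[20,0,-10] → ·  [on edge]
    (9,2)@(19, 5): e=[30,0,-20] → ·  [on edge]
    (10,2)@(21, 5): e=[40,0,-30] → ·  [on edge]
    (6,3)@(13, 7): e=[-2,4,8] → ·
    (6,7)@(13, 15): e=[-10,20,0] → ·  [on edge]
    (7,7)@(15, 15): e=[0,20,-10] → ·  [on edge]
  covered (1 px):
    · · · · · · · · · · ·
    · · · · · · · · · · ·
    · · · · · · # · · · ·
    · · · · · · · · · · ·
    · · · · · · · · · · ·
    · · · · · · · · · · ·
    · · · · · · · · · · ·
    · · · · · · · · · · ·
    · · · · · · · · · · ·
    · · · · · · · · · · ·

Final: 66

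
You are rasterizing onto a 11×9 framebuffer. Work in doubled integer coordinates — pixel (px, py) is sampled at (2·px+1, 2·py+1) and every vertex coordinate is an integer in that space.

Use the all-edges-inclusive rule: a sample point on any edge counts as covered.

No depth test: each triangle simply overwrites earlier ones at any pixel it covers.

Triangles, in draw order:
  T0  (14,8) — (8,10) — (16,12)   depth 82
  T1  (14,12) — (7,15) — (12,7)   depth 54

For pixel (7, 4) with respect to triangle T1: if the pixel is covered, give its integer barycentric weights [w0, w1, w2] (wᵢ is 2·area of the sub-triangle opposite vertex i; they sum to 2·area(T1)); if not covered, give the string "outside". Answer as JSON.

T0:
  2·area = 28  (B↔C swapped to make it positive)
  edge (14, 8)→(16, 12): d=(2,4) inclusive
  edge (16, 12)→(8, 10): d=(-8,-2) inclusive
  edge (8, 10)→(14, 8): d=(6,-2) inclusive
    (8,3)@(17, 7): e=[-14,42,0] → .  [on edge]
    (5,4)@(11, 9): e=[14,14,0] → X  [on edge]
    (6,4)@(13, 9): e=[6,18,4] → X
    (7,4)@(15, 9): e=[-2,22,8] → .
    (2,5)@(5, 11): e=[42,-14,0] → .  [on edge]
    (5,5)@(11, 11): e=[18,-2,12] → .
    (6,5)@(13, 11): e=[10,2,16] → X
    (7,5)@(15, 11): e=[2,6,20] → X
    (8,5)@(17, 11): e=[-6,10,24] → .
    (6,6)@(13, 13): e=[14,-14,28] → .
    (7,6)@(15, 13): e=[6,-10,32] → .
  covered (4 px):
    . . . . . . . . . . .
    . . . . . . . . . . .
    . . . . . . . . . . .
    . . . . . . . . . . .
    . . . . . X X . . . .
    . . . . . . X X . . .
    . . . . . . . . . . .
    . . . . . . . . . . .
    . . . . . . . . . . .
T1:
  2·area = 41
  edge (14, 12)→(7, 15): d=(-7,3) inclusive
  edge (7, 15)→(12, 7): d=(5,-8) inclusive
  edge (12, 7)→(14, 12): d=(2,5) inclusive
    (5,4)@(11, 9): e=[30,2,9] → X
    (6,4)@(13, 9): e=[24,18,-1] → .
    (10,4)@(21, 9): e=[0,82,-41] → .  [on edge]
    (5,5)@(11, 11): e=[16,12,13] → X
    (6,5)@(13, 11): e=[10,28,3] → X
    (7,5)@(15, 11): e=[4,44,-7] → .
    (4,6)@(9, 13): e=[8,6,27] → X
    (6,6)@(13, 13): e=[-4,38,7] → .
    (3,7)@(7, 15): e=[0,0,41] → X  [on edge]
    (4,7)@(9, 15): e=[-6,16,31] → .
    (5,7)@(11, 15): e=[-12,32,21] → .
    (3,8)@(7, 17): e=[-14,10,45] → .
  covered (6 px):
    . . . . . . . . . . .
    . . . . . . . . . . .
    . . . . . . . . . . .
    . . . . . . . . . . .
    . . . . . X . . . . .
    . . . . . X X . . . .
    . . . . X X . . . . .
    . . . X . . . . . . .
    . . . . . . . . . . .

Result: "outside"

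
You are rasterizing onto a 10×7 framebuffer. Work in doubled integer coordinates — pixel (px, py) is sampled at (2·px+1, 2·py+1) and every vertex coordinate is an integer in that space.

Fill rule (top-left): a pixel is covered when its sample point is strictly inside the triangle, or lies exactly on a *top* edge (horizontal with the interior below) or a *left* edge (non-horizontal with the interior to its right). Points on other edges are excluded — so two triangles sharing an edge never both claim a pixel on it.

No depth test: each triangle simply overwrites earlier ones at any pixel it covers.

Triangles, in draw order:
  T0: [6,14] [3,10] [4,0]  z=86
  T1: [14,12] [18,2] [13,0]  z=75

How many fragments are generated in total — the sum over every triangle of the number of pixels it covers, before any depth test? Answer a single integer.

T0:
  2·area = 34
  edge (6, 14)→(3, 10): d=(-3,-4) top-left  bias=+0
  edge (3, 10)→(4, 0): d=(1,-10) top-left  bias=+0
  edge (4, 0)→(6, 14): d=(2,14) right/bottom  bias=-1
    (2,3)@(5, 7): e=[17,17,0] → ·  [on edge]
    (2,4)@(5, 9): e=[11,19,4] → █
    (3,4)@(7, 9): e=[19,39,-24] → ·
    (2,5)@(5, 11): e=[5,21,8] → █
    (3,5)@(7, 11): e=[13,41,-20] → ·
    (2,6)@(5, 13): e=[-1,23,12] → ·
  covered (2 px):
    · · · · · · · · · ·
    · · · · · · · · · ·
    · · · · · · · · · ·
    · · · · · · · · · ·
    · · █ · · · · · · ·
    · · █ · · · · · · ·
    · · · · · · · · · ·
T1:
  2·area = 58  (B↔C swapped to make it positive)
  edge (14, 12)→(13, 0): d=(-1,-12) top-left  bias=+0
  edge (13, 0)→(18, 2): d=(5,2) right/bottom  bias=-1
  edge (18, 2)→(14, 12): d=(-4,10) right/bottom  bias=-1
    (7,0)@(15, 1): e=[23,1,34] → █
    (8,0)@(17, 1): e=[47,-3,14] → ·
    (7,1)@(15, 3): e=[21,11,26] → █
    (8,1)@(17, 3): e=[45,7,6] → █
    (9,1)@(19, 3): e=[69,3,-14] → ·
    (7,2)@(15, 5): e=[19,21,18] → █
    (8,2)@(17, 5): e=[43,17,-2] → ·
    (7,3)@(15, 7): e=[17,31,10] → █
    (8,3)@(17, 7): e=[41,27,-10] → ·
    (7,4)@(15, 9): e=[15,41,2] → █
    (8,4)@(17, 9): e=[39,37,-18] → ·
    (7,5)@(15, 11): e=[13,51,-6] → ·
  covered (6 px):
    · · · · · · · █ · ·
    · · · · · · · █ █ ·
    · · · · · · · █ · ·
    · · · · · · · █ · ·
    · · · · · · · █ · ·
    · · · · · · · · · ·
    · · · · · · · · · ·

Final: 8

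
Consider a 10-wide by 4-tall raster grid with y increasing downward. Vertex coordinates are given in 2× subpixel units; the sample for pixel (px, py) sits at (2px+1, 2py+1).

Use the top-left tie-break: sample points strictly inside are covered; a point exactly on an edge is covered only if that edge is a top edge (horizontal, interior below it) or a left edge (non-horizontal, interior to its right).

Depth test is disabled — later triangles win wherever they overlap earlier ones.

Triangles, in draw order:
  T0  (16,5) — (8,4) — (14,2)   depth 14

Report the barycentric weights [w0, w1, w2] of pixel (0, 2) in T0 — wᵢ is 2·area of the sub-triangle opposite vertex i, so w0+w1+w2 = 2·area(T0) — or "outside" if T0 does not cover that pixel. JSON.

T0:
  2·area = 22
  edge (16, 5)→(8, 4): d=(-8,-1) top-left  bias=+0
  edge (8, 4)→(14, 2): d=(6,-2) top-left  bias=+0
  edge (14, 2)→(16, 5): d=(2,3) right/bottom  bias=-1
    (8,0)@(17, 1): e=[33,0,-11] → ·  [on edge]
    (5,1)@(11, 3): e=[11,0,11] → █  [on edge]
    (6,1)@(13, 3): e=[13,4,5] → █
    (7,1)@(15, 3): e=[15,8,-1] → ·
    (2,2)@(5, 5): e=[-11,0,33] → ·  [on edge]
    (5,2)@(11, 5): e=[-5,12,15] → ·
    (6,2)@(13, 5): e=[-3,16,9] → ·
  covered (2 px):
    · · · · · · · · · ·
    · · · · · █ █ · · ·
    · · · · · · · · · ·
    · · · · · · · · · ·

Final: "outside"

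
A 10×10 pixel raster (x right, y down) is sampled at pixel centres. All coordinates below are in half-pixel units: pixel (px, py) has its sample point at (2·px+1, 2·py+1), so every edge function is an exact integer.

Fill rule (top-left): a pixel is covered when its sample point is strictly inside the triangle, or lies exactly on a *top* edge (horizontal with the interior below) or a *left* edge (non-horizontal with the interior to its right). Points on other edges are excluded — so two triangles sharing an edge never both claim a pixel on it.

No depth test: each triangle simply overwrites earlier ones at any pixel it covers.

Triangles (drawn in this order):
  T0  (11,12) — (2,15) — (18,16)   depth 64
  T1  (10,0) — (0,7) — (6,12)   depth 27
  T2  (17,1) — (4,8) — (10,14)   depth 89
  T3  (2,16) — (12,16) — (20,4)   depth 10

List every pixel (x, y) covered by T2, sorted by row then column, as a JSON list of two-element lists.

T0:
  2·area = 57  (B↔C swapped to make it positive)
  edge (11, 12)→(18, 16): d=(7,4) right/bottom  bias=-1
  edge (18, 16)→(2, 15): d=(-16,-1) top-left  bias=+0
  edge (2, 15)→(11, 12): d=(9,-3) top-left  bias=+0
    (4,6)@(9, 13): e=[15,39,3] → #
    (5,6)@(11, 13): e=[7,41,9] → #
    (6,6)@(13, 13): e=[-1,43,15] → ·
    (1,7)@(3, 15): e=[53,1,3] → #
    (2,7)@(5, 15): e=[45,3,9] → #
    (3,7)@(7, 15): e=[37,5,15] → #
    (6,7)@(13, 15): e=[13,11,33] → #
    (7,7)@(15, 15): e=[5,13,39] → #
    (8,7)@(17, 15): e=[-3,15,45] → ·
    (1,8)@(3, 17): e=[67,-31,21] → ·
    (2,8)@(5, 17): e=[59,-29,27] → ·
    (3,8)@(7, 17): e=[51,-27,33] → ·
  covered (9 px):
    · · · · · · · · · ·
    · · · · · · · · · ·
    · · · · · · · · · ·
    · · · · · · · · · ·
    · · · · · · · · · ·
    · · · · · · · · · ·
    · · · · # # · · · ·
    · # # # # # # # · ·
    · · · · · · · · · ·
    · · · · · · · · · ·
T1:
  2·area = 92  (B↔C swapped to make it positive)
  edge (10, 0)→(6, 12): d=(-4,12) right/bottom  bias=-1
  edge (6, 12)→(0, 7): d=(-6,-5) top-left  bias=+0
  edge (0, 7)→(10, 0): d=(10,-7) top-left  bias=+0
    (4,0)@(9, 1): e=[8,81,3] → #
    (5,0)@(11, 1): e=[-16,91,17] → ·
    (3,1)@(7, 3): e=[24,59,9] → #
    (4,1)@(9, 3): e=[0,69,23] → ·  [on edge]
    (1,2)@(3, 5): e=[64,27,1] → #
    (2,2)@(5, 5): e=[40,37,15] → #
    (4,2)@(9, 5): e=[-8,57,43] → ·
    (0,3)@(1, 7): e=[80,5,7] → #
    (4,3)@(9, 7): e=[-16,45,63] → ·
    (0,4)@(1, 9): e=[72,-7,27] → ·
    (1,4)@(3, 9): e=[48,3,41] → #
    (3,4)@(7, 9): e=[0,23,69] → ·  [on edge]
    (2,7)@(5, 15): e=[0,-23,115] → ·  [on edge]
  covered (12 px):
    · · · · # · · · · ·
    · · · # · · · · · ·
    · # # # · · · · · ·
    # # # # · · · · · ·
    · # # · · · · · · ·
    · · # · · · · · · ·
    · · · · · · · · · ·
    · · · · · · · · · ·
    · · · · · · · · · ·
    · · · · · · · · · ·
T2:
  2·area = 120  (B↔C swapped to make it positive)
  edge (17, 1)→(10, 14): d=(-7,13) right/bottom  bias=-1
  edge (10, 14)→(4, 8): d=(-6,-6) top-left  bias=+0
  edge (4, 8)→(17, 1): d=(13,-7) top-left  bias=+0
    (8,0)@(17, 1): e=[0,120,0] → ·  [on edge]
    (7,1)@(15, 3): e=[12,96,12] → #
    (8,1)@(17, 3): e=[-14,108,26] → ·
    (0,2)@(1, 5): e=[180,0,-60] → ·  [on edge]
    (5,2)@(11, 5): e=[50,60,10] → #
    (6,2)@(13, 5): e=[24,72,24] → #
    (7,2)@(15, 5): e=[-2,84,38] → ·
    (1,3)@(3, 7): e=[140,0,-20] → ·  [on edge]
    (3,3)@(7, 7): e=[88,24,8] → #
    (4,3)@(9, 7): e=[62,36,22] → #
    (7,3)@(15, 7): e=[-16,72,64] → ·
    (2,4)@(5, 9): e=[100,0,20] → #  [on edge]
    (3,5)@(7, 11): e=[60,0,60] → #  [on edge]
    (4,6)@(9, 13): e=[20,0,100] → #  [on edge]
    (5,7)@(11, 15): e=[-20,0,140] → ·  [on edge]
    (6,8)@(13, 17): e=[-60,0,180] → ·  [on edge]
    (7,9)@(15, 19): e=[-100,0,220] → ·  [on edge]
  covered (15 px):
    · · · · · · · · · ·
    · · · · · · · # · ·
    · · · · · # # · · ·
    · · · # # # # · · ·
    · · # # # # · · · ·
    · · · # # # · · · ·
    · · · · # · · · · ·
    · · · · · · · · · ·
    · · · · · · · · · ·
    · · · · · · · · · ·
T3:
  2·area = 120  (B↔C swapped to make it positive)
  edge (2, 16)→(20, 4): d=(18,-12) top-left  bias=+0
  edge (20, 4)→(12, 16): d=(-8,12) right/bottom  bias=-1
  edge (12, 16)→(2, 16): d=(-10,0) right/bottom  bias=-1
    (9,2)@(19, 5): e=[6,4,110] → #
    (8,3)@(17, 7): e=[18,12,90] → #
    (9,3)@(19, 7): e=[42,-12,90] → ·
    (6,4)@(13, 9): e=[6,44,70] → #
    (7,4)@(15, 9): e=[30,20,70] → #
    (8,4)@(17, 9): e=[54,-4,70] → ·
    (5,5)@(11, 11): e=[18,52,50] → #
    (8,5)@(17, 11): e=[90,-20,50] → ·
    (3,6)@(7, 13): e=[6,84,30] → #
    (4,6)@(9, 13): e=[30,60,30] → #
    (7,6)@(15, 13): e=[102,-12,30] → ·
    (2,7)@(5, 15): e=[18,92,10] → #
  covered (15 px):
    · · · · · · · · · ·
    · · · · · · · · · ·
    · · · · · · · · · #
    · · · · · · · · # ·
    · · · · · · # # · ·
    · · · · · # # # · ·
    · · · # # # # · · ·
    · · # # # # · · · ·
    · · · · · · · · · ·
    · · · · · · · · · ·

Result: [[7,1],[5,2],[6,2],[3,3],[4,3],[5,3],[6,3],[2,4],[3,4],[4,4],[5,4],[3,5],[4,5],[5,5],[4,6]]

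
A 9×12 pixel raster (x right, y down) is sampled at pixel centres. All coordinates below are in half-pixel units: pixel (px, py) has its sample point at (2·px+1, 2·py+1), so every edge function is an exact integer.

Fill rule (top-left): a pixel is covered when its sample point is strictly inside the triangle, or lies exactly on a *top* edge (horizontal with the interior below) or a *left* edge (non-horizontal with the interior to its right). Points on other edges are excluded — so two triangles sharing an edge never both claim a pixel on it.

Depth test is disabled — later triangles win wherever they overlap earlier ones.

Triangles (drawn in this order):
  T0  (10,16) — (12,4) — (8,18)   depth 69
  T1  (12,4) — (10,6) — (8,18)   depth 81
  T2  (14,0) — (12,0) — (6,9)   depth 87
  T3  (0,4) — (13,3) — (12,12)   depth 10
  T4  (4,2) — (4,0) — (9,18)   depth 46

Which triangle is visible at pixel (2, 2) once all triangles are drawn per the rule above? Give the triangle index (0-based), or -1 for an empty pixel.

T0:
  2·area = 20  (B↔C swapped to make it positive)
  edge (10, 16)→(8, 18): d=(-2,2) right/bottom  bias=-1
  edge (8, 18)→(12, 4): d=(4,-14) top-left  bias=+0
  edge (12, 4)→(10, 16): d=(-2,12) right/bottom  bias=-1
    (5,4)@(11, 9): e=[12,6,2] → #
    (6,4)@(13, 9): e=[8,34,-22] → ·
    (8,4)@(17, 9): e=[0,90,-70] → ·  [on edge]
    (5,5)@(11, 11): e=[8,14,-2] → ·
    (7,5)@(15, 11): e=[0,70,-50] → ·  [on edge]
    (6,6)@(13, 13): e=[0,50,-30] → ·  [on edge]
    (4,7)@(9, 15): e=[4,2,14] → #
    (5,7)@(11, 15): e=[0,30,-10] → ·  [on edge]
    (4,8)@(9, 17): e=[0,10,10] → ·  [on edge]
    (3,9)@(7, 19): e=[0,-10,30] → ·  [on edge]
    (2,10)@(5, 21): e=[0,-30,50] → ·  [on edge]
    (1,11)@(3, 23): e=[0,-50,70] → ·  [on edge]
  covered (2 px):
    · · · · · · · · ·
    · · · · · · · · ·
    · · · · · · · · ·
    · · · · · · · · ·
    · · · · · # · · ·
    · · · · · · · · ·
    · · · · · · · · ·
    · · · · # · · · ·
    · · · · · · · · ·
    · · · · · · · · ·
    · · · · · · · · ·
    · · · · · · · · ·
T1:
  2·area = 20  (B↔C swapped to make it positive)
  edge (12, 4)→(8, 18): d=(-4,14) right/bottom  bias=-1
  edge (8, 18)→(10, 6): d=(2,-12) top-left  bias=+0
  edge (10, 6)→(12, 4): d=(2,-2) top-left  bias=+0
    (7,0)@(15, 1): e=[-30,50,0] → ·  [on edge]
    (6,1)@(13, 3): e=[-10,30,0] → ·  [on edge]
    (5,2)@(11, 5): e=[10,10,0] → #  [on edge]
    (6,2)@(13, 5): e=[-18,34,4] → ·
    (4,3)@(9, 7): e=[30,-10,0] → ·  [on edge]
    (5,3)@(11, 7): e=[2,14,4] → #
    (6,3)@(13, 7): e=[-26,38,8] → ·
    (3,4)@(7, 9): e=[50,-30,0] → ·  [on edge]
    (5,4)@(11, 9): e=[-6,18,8] → ·
    (2,5)@(5, 11): e=[70,-50,0] → ·  [on edge]
    (1,6)@(3, 13): e=[90,-70,0] → ·  [on edge]
    (4,6)@(9, 13): e=[6,2,12] → #
    (0,7)@(1, 15): e=[110,-90,0] → ·  [on edge]
  covered (3 px):
    · · · · · · · · ·
    · · · · · · · · ·
    · · · · · # · · ·
    · · · · · # · · ·
    · · · · · · · · ·
    · · · · · · · · ·
    · · · · # · · · ·
    · · · · · · · · ·
    · · · · · · · · ·
    · · · · · · · · ·
    · · · · · · · · ·
    · · · · · · · · ·
T2:
  2·area = 18  (B↔C swapped to make it positive)
  edge (14, 0)→(6, 9): d=(-8,9) right/bottom  bias=-1
  edge (6, 9)→(12, 0): d=(6,-9) top-left  bias=+0
  edge (12, 0)→(14, 0): d=(2,0) top-left  bias=+0
    (6,0)@(13, 1): e=[1,15,2] → #
    (7,0)@(15, 1): e=[-17,33,2] → ·
    (5,1)@(11, 3): e=[3,9,6] → #
    (6,1)@(13, 3): e=[-15,27,6] → ·
    (4,2)@(9, 5): e=[5,3,10] → #
    (5,2)@(11, 5): e=[-13,21,10] → ·
    (4,3)@(9, 7): e=[-11,15,14] → ·
  covered (3 px):
    · · · · · · # · ·
    · · · · · # · · ·
    · · · · # · · · ·
    · · · · · · · · ·
    · · · · · · · · ·
    · · · · · · · · ·
    · · · · · · · · ·
    · · · · · · · · ·
    · · · · · · · · ·
    · · · · · · · · ·
    · · · · · · · · ·
    · · · · · · · · ·
T3:
  2·area = 116
  edge (0, 4)→(13, 3): d=(13,-1) top-left  bias=+0
  edge (13, 3)→(12, 12): d=(-1,9) right/bottom  bias=-1
  edge (12, 12)→(0, 4): d=(-12,-8) top-left  bias=+0
    (6,1)@(13, 3): e=[0,0,116] → ·  [on edge]
    (1,2)@(3, 5): e=[16,88,12] → #
    (2,2)@(5, 5): e=[18,70,28] → #
    (3,2)@(7, 5): e=[20,52,44] → #
    (4,2)@(9, 5): e=[22,34,60] → #
    (5,2)@(11, 5): e=[24,16,76] → #
    (6,2)@(13, 5): e=[26,-2,92] → ·
    (1,3)@(3, 7): e=[42,86,-12] → ·
    (2,3)@(5, 7): e=[44,68,4] → #
    (6,3)@(13, 7): e=[52,-4,68] → ·
    (2,4)@(5, 9): e=[70,66,-20] → ·
    (3,4)@(7, 9): e=[72,48,-4] → ·
    (5,10)@(11, 21): e=[232,0,-116] → ·  [on edge]
  covered (12 px):
    · · · · · · · · ·
    · · · · · · · · ·
    · # # # # # · · ·
    · · # # # # · · ·
    · · · · # # · · ·
    · · · · · # · · ·
    · · · · · · · · ·
    · · · · · · · · ·
    · · · · · · · · ·
    · · · · · · · · ·
    · · · · · · · · ·
    · · · · · · · · ·
T4:
  2·area = 10
  edge (4, 2)→(4, 0): d=(0,-2) top-left  bias=+0
  edge (4, 0)→(9, 18): d=(5,18) right/bottom  bias=-1
  edge (9, 18)→(4, 2): d=(-5,-16) top-left  bias=+0
    (2,2)@(5, 5): e=[2,7,1] → #
    (3,2)@(7, 5): e=[6,-29,33] → ·
    (2,3)@(5, 7): e=[2,17,-9] → ·
    (3,5)@(7, 11): e=[6,1,3] → #
    (4,5)@(9, 11): e=[10,-35,35] → ·
    (3,6)@(7, 13): e=[6,11,-7] → ·
  covered (2 px):
    · · · · · · · · ·
    · · · · · · · · ·
    · · # · · · · · ·
    · · · · · · · · ·
    · · · · · · · · ·
    · · · # · · · · ·
    · · · · · · · · ·
    · · · · · · · · ·
    · · · · · · · · ·
    · · · · · · · · ·
    · · · · · · · · ·
    · · · · · · · · ·

Z-buffer (winner per pixel, '.' = empty):
  . . . . . . 2 . .
  . . . . . 2 . . .
  . 3 4 3 3 3 . . .
  . . 3 3 3 3 . . .
  . . . . 3 3 . . .
  . . . 4 . 3 . . .
  . . . . 1 . . . .
  . . . . 0 . . . .
  . . . . . . . . .
  . . . . . . . . .
  . . . . . . . . .
  . . . . . . . . .

Answer: 4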